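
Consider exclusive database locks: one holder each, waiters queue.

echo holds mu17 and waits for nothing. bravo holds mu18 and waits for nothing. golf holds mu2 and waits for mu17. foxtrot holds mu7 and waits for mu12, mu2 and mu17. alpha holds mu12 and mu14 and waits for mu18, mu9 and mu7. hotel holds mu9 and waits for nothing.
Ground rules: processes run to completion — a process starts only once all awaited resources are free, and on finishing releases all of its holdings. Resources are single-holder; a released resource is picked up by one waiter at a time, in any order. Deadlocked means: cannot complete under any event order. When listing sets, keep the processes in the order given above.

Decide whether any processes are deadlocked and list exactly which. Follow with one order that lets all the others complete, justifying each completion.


Deadlocked: foxtrot and alpha.
Key observation: foxtrot -> alpha -> foxtrot is a circular wait — nothing in it can go first; no other process is dragged down with it.
A valid finishing order for the others: bravo, hotel, echo, golf.
Step-by-step check:
  bravo: no waits; runs immediately, freeing mu18
  hotel: no waits; runs immediately, freeing mu9
  echo: no waits; runs immediately, freeing mu17
  golf waits on mu17 — all released -> runs and releases mu2


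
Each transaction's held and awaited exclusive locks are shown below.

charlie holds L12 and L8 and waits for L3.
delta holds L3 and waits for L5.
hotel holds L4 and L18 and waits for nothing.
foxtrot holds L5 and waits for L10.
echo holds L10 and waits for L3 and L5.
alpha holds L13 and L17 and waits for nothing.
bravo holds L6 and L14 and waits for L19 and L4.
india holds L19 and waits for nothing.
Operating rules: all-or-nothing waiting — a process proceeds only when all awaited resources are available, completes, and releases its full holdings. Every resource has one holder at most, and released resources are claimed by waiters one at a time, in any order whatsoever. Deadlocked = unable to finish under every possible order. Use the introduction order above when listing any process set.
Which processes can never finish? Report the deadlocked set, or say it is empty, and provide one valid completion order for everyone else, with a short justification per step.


Deadlocked: charlie, delta, foxtrot and echo.
Key observation: the cycle delta -> foxtrot -> echo -> delta can never break — each member waits on the next; charlie waits into the deadlock from upstream.
The rest can finish in the order hotel, india, bravo, alpha.
Verifying each step:
  hotel: no waits; runs immediately, freeing L4 and L18
  india: no waits; runs immediately, freeing L19
  bravo: everything it awaited (L19 and L4) is free; runs, freeing L6 and L14
  alpha: no waits; runs immediately, freeing L13 and L17


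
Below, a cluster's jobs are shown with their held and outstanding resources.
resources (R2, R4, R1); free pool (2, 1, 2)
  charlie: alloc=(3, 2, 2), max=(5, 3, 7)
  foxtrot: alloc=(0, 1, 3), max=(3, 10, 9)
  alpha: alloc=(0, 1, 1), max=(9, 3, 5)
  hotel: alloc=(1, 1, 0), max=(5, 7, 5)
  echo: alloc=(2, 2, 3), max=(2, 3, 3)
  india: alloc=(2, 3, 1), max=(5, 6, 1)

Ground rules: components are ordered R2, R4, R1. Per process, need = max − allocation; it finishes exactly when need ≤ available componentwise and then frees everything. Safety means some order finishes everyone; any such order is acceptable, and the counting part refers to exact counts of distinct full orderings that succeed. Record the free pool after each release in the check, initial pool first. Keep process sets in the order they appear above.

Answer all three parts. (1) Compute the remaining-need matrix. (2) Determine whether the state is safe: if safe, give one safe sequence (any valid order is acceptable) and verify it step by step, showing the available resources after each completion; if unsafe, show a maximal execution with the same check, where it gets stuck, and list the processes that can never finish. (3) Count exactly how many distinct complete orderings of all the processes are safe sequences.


(1) Need matrix, components ordered R2, R4, R1:
  charlie: (2, 1, 5)
  foxtrot: (3, 9, 6)
  alpha: (9, 2, 4)
  hotel: (4, 6, 5)
  echo: (0, 1, 0)
  india: (3, 3, 0)
(2) SAFE. One safe sequence: echo, charlie, india, hotel, foxtrot, alpha.
Key observation: the first exact fit in this order is echo — it needs (0, 1, 0) with (2, 1, 2) free, meeting a requested resource to the last unit.
Step-by-step check:
  pool = (2, 1, 2)
  run echo (needs (0, 1, 0), free (2, 1, 2)); after release of (2, 2, 3) the pool is (4, 3, 5)
  run charlie (needs (2, 1, 5), free (4, 3, 5)); after release of (3, 2, 2) the pool is (7, 5, 7)
  run india (needs (3, 3, 0), free (7, 5, 7)); after release of (2, 3, 1) the pool is (9, 8, 8)
  run hotel (needs (4, 6, 5), free (9, 8, 8)); after release of (1, 1, 0) the pool is (10, 9, 8)
  run foxtrot (needs (3, 9, 6), free (10, 9, 8)); after release of (0, 1, 3) the pool is (10, 10, 11)
  run alpha (needs (9, 2, 4), free (10, 10, 11)); after release of (0, 1, 1) the pool is (10, 11, 12)
(3) Exactly 10 of the possible complete orderings are safe sequences.


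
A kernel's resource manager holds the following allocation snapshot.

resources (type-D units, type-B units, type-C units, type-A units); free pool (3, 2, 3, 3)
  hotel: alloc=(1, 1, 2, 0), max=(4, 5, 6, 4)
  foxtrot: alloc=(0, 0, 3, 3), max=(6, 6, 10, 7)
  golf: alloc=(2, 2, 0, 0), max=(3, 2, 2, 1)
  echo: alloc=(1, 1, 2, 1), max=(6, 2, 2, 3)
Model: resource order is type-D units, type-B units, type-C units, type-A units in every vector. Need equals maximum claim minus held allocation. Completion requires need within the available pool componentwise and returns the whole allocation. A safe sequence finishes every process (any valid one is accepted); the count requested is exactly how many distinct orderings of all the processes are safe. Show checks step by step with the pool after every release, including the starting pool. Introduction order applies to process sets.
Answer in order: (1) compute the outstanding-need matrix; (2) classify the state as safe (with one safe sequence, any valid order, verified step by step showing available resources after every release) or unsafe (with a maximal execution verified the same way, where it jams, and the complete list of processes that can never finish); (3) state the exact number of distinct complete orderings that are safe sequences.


(1) Remaining need (order type-D units, type-B units, type-C units, type-A units):
  hotel: (3, 4, 4, 4)
  foxtrot: (6, 6, 7, 4)
  golf: (1, 0, 2, 1)
  echo: (5, 1, 0, 2)
(2) SAFE, for example via the order golf, echo, hotel, foxtrot.
Key observation: echo is the earliest step where a requested resource binds exactly: need (5, 1, 0, 2), pool (5, 4, 3, 3) at its turn.
Walking it through:
  pool = (3, 2, 3, 3)
  golf: need (1, 0, 2, 1) fits (3, 2, 3, 3); releases (2, 2, 0, 0), pool now (5, 4, 3, 3)
  echo: need (5, 1, 0, 2) fits (5, 4, 3, 3); releases (1, 1, 2, 1), pool now (6, 5, 5, 4)
  hotel: need (3, 4, 4, 4) fits (6, 5, 5, 4); releases (1, 1, 2, 0), pool now (7, 6, 7, 4)
  foxtrot: need (6, 6, 7, 4) fits (7, 6, 7, 4); releases (0, 0, 3, 3), pool now (7, 6, 10, 7)
(3) Exactly 1 of the possible complete orderings is a safe sequence.


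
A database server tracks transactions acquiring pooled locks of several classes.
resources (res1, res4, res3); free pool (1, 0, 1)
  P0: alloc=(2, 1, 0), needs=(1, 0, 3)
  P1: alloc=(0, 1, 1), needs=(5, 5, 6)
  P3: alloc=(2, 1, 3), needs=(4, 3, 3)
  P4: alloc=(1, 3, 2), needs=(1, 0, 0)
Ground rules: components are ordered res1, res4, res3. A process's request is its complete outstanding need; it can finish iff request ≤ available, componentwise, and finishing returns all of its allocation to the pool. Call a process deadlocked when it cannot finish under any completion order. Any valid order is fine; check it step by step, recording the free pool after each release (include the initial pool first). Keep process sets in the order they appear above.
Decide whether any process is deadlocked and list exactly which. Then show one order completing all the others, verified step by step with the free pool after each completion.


The deadlocked set is empty.
Key observation: starting with P4, each completion frees enough for the next — no one is permanently blocked.
A valid finishing order for the others: P4, P0, P3, P1. Step-by-step check:
  pool = (1, 0, 1)
  run P4 (needs (1, 0, 0), free (1, 0, 1)); after release of (1, 3, 2) the pool is (2, 3, 3)
  run P0 (needs (1, 0, 3), free (2, 3, 3)); after release of (2, 1, 0) the pool is (4, 4, 3)
  run P3 (needs (4, 3, 3), free (4, 4, 3)); after release of (2, 1, 3) the pool is (6, 5, 6)
  run P1 (needs (5, 5, 6), free (6, 5, 6)); after release of (0, 1, 1) the pool is (6, 6, 7)


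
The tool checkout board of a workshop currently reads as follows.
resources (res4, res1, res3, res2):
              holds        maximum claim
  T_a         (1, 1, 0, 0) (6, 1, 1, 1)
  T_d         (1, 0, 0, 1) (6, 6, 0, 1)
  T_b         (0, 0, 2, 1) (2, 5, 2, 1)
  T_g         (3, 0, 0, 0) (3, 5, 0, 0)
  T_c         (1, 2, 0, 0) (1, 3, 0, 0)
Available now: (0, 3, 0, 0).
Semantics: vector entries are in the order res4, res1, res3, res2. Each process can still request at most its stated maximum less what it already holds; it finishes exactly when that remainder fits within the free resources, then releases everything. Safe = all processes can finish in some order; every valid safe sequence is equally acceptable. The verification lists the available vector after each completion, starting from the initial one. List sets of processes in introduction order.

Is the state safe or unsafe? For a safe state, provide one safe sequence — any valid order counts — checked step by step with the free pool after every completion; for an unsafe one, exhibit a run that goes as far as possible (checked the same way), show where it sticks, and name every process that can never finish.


UNSAFE.
Key observation: the wall is res4: completing T_c, T_g, T_b brings the pool only to (4, 5, 2, 1), and all the rest need more.
The run T_c, T_g, T_b cannot be extended any further. Check, step by step:
  pool = (0, 3, 0, 0)
  run T_c (needs (0, 1, 0, 0), free (0, 3, 0, 0)); after release of (1, 2, 0, 0) the pool is (1, 5, 0, 0)
  run T_g (needs (0, 5, 0, 0), free (1, 5, 0, 0)); after release of (3, 0, 0, 0) the pool is (4, 5, 0, 0)
  run T_b (needs (2, 5, 0, 0), free (4, 5, 0, 0)); after release of (0, 0, 2, 1) the pool is (4, 5, 2, 1)
  blocked: T_a wants (5, 0, 1, 1), pool (4, 5, 2, 1) — not enough res4
  blocked: T_d wants (5, 6, 0, 0), pool (4, 5, 2, 1) — not enough res4 and res1
Never able to finish: T_a and T_d.


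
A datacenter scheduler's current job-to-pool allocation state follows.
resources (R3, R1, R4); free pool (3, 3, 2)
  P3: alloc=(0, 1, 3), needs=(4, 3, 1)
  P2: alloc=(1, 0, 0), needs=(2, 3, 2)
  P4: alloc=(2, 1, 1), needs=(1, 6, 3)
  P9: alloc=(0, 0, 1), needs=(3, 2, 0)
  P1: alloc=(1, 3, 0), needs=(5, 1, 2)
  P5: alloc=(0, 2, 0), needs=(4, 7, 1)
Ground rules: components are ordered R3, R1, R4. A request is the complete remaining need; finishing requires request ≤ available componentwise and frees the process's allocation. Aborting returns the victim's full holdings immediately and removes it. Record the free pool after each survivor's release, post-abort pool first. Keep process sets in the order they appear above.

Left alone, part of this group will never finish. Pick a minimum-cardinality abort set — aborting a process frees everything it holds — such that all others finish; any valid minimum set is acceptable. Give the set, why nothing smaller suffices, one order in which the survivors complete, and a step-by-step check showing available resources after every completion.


Abort P1.
Key observation: no ordering could ever have run P5 before the abort of P1; with (1, 3, 0) back in the pool it fits at step 2.
No smaller set exists: with zero aborts the deadlock remains.
One survivor order: P3, P5, P4, P2, P9. Walking it through (post-abort pool first):
  pool = (4, 6, 2)
  run P3 (needs (4, 3, 1), free (4, 6, 2)); after release of (0, 1, 3) the pool is (4, 7, 5)
  run P5 (needs (4, 7, 1), free (4, 7, 5)); after release of (0, 2, 0) the pool is (4, 9, 5)
  run P4 (needs (1, 6, 3), free (4, 9, 5)); after release of (2, 1, 1) the pool is (6, 10, 6)
  run P2 (needs (2, 3, 2), free (6, 10, 6)); after release of (1, 0, 0) the pool is (7, 10, 6)
  run P9 (needs (3, 2, 0), free (7, 10, 6)); after release of (0, 0, 1) the pool is (7, 10, 7)


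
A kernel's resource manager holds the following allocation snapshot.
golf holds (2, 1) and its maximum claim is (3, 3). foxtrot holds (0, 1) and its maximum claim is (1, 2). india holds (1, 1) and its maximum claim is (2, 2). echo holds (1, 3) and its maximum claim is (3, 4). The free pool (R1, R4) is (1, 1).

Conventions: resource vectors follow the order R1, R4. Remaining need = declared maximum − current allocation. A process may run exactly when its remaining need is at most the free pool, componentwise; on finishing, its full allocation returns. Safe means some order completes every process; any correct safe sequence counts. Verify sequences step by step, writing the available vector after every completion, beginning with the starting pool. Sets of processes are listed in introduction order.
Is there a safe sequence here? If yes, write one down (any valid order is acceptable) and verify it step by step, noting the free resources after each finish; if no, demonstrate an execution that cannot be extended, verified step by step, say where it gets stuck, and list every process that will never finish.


SAFE. One safe sequence: india, echo, golf, foxtrot.
Key observation: at india the run first touches a limit — (1, 1) against (1, 1), exact on a resource it actually requests.
Walking it through:
  pool = (1, 1)
  india needs (1, 1) <= (1, 1) -> finishes; pool += (1, 1) = (2, 2)
  echo needs (2, 1) <= (2, 2) -> finishes; pool += (1, 3) = (3, 5)
  golf needs (1, 2) <= (3, 5) -> finishes; pool += (2, 1) = (5, 6)
  foxtrot needs (1, 1) <= (5, 6) -> finishes; pool += (0, 1) = (5, 7)


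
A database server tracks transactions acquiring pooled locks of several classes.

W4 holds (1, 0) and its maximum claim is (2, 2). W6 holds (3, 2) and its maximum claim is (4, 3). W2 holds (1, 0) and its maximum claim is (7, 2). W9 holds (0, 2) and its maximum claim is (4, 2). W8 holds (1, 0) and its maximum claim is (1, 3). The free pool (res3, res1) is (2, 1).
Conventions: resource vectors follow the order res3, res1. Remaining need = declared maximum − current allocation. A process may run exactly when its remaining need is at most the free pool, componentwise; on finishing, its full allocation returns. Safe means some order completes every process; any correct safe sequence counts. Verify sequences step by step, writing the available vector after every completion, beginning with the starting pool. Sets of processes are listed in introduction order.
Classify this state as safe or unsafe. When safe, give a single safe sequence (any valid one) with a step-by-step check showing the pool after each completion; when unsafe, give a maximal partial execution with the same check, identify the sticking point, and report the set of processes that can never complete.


The state is SAFE; one workable sequence: W6, W4, W9, W8, W2.
Key observation: W6 marks the first exact bind of the order: its need (1, 1) fits the free (2, 1) with zero slack on a requested resource.
Verifying each step:
  pool = (2, 1)
  W6 needs (1, 1) <= (2, 1) -> finishes; pool += (3, 2) = (5, 3)
  W4 needs (1, 2) <= (5, 3) -> finishes; pool += (1, 0) = (6, 3)
  W9 needs (4, 0) <= (6, 3) -> finishes; pool += (0, 2) = (6, 5)
  W8 needs (0, 3) <= (6, 5) -> finishes; pool += (1, 0) = (7, 5)
  W2 needs (6, 2) <= (7, 5) -> finishes; pool += (1, 0) = (8, 5)


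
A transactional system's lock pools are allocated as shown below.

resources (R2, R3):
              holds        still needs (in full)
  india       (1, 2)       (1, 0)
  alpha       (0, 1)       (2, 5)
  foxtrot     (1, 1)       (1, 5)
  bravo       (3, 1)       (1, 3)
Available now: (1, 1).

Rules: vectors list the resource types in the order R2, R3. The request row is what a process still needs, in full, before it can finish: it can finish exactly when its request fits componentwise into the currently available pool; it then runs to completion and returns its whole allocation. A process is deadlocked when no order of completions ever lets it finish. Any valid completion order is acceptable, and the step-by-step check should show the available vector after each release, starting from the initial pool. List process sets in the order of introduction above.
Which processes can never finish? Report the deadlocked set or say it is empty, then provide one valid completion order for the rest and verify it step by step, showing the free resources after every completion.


Deadlocked set: alpha and foxtrot.
Key observation: after india, bravo complete, (5, 4) is the best the pool ever gets, yet each leftover process wants more R3.
One completion order for the rest: india, bravo. Step-by-step check:
  pool = (1, 1)
  run india (needs (1, 0), free (1, 1)); after release of (1, 2) the pool is (2, 3)
  run bravo (needs (1, 3), free (2, 3)); after release of (3, 1) the pool is (5, 4)
The stuck group stays short no matter what:
  alpha still needs (2, 5) but only (5, 4) is free — short on R3
  foxtrot still needs (1, 5) but only (5, 4) is free — short on R3


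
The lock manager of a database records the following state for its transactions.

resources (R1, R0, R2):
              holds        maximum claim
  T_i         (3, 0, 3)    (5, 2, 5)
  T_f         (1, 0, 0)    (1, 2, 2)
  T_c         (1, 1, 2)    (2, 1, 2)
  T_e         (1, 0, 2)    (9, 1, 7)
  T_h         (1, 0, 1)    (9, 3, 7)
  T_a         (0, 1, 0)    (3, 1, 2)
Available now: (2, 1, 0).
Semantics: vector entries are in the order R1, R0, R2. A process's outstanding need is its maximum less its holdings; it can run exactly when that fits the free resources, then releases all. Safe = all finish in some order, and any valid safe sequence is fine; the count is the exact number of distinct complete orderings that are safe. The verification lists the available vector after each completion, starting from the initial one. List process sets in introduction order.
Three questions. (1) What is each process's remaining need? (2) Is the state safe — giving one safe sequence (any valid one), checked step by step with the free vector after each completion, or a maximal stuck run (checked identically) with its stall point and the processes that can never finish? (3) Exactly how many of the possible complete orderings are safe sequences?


(1) Outstanding need per process (order R1, R0, R2):
  T_i: (2, 2, 2)
  T_f: (0, 2, 2)
  T_c: (1, 0, 0)
  T_e: (8, 1, 5)
  T_h: (8, 3, 6)
  T_a: (3, 0, 2)
(2) UNSAFE — no complete ordering exists.
Key observation: after T_c, T_i, T_f, T_a complete, (7, 3, 5) is the best the pool ever gets, yet each leftover process wants more R1.
A maximal execution: T_c, T_i, T_f, T_a — then nothing else fits. Check, step by step:
  pool = (2, 1, 0)
  run T_c (needs (1, 0, 0), free (2, 1, 0)); after release of (1, 1, 2) the pool is (3, 2, 2)
  run T_i (needs (2, 2, 2), free (3, 2, 2)); after release of (3, 0, 3) the pool is (6, 2, 5)
  run T_f (needs (0, 2, 2), free (6, 2, 5)); after release of (1, 0, 0) the pool is (7, 2, 5)
  run T_a (needs (3, 0, 2), free (7, 2, 5)); after release of (0, 1, 0) the pool is (7, 3, 5)
  T_e still needs (8, 1, 5) but only (7, 3, 5) is free — short on R1
  T_h still needs (8, 3, 6) but only (7, 3, 5) is free — short on R1 and R2
Permanently blocked: T_e and T_h.
(3) Precisely 0 of the possible complete orderings are safe sequences.


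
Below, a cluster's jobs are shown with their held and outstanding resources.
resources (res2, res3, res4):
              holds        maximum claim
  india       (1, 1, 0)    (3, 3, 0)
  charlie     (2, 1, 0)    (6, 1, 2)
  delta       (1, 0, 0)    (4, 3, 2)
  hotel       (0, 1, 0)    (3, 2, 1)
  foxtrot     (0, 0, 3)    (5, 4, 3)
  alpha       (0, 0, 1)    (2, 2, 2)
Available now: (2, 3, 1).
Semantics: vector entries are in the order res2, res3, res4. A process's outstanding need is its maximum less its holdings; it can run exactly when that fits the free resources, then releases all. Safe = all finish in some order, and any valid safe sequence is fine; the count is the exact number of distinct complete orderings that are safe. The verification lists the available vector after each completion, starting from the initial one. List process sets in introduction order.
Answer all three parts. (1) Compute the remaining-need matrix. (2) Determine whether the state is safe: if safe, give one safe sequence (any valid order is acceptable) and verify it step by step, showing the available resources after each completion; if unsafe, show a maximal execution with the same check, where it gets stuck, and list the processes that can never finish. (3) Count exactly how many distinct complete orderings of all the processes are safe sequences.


(1) Remaining need (order res2, res3, res4):
  india: (2, 2, 0)
  charlie: (4, 0, 2)
  delta: (3, 3, 2)
  hotel: (3, 1, 1)
  foxtrot: (5, 4, 0)
  alpha: (2, 2, 1)
(2) The state is SAFE; one workable sequence: india, alpha, delta, charlie, hotel, foxtrot.
Key observation: the first exact fit in this order is india — it needs (2, 2, 0) with (2, 3, 1) free, meeting a requested resource to the last unit.
Verifying each step:
  pool = (2, 3, 1)
  india: need (2, 2, 0) fits (2, 3, 1); releases (1, 1, 0), pool now (3, 4, 1)
  alpha: need (2, 2, 1) fits (3, 4, 1); releases (0, 0, 1), pool now (3, 4, 2)
  delta: need (3, 3, 2) fits (3, 4, 2); releases (1, 0, 0), pool now (4, 4, 2)
  charlie: need (4, 0, 2) fits (4, 4, 2); releases (2, 1, 0), pool now (6, 5, 2)
  hotel: need (3, 1, 1) fits (6, 5, 2); releases (0, 1, 0), pool now (6, 6, 2)
  foxtrot: need (5, 4, 0) fits (6, 6, 2); releases (0, 0, 3), pool now (6, 6, 5)
(3) Precisely 9 of the possible complete orderings are safe sequences.


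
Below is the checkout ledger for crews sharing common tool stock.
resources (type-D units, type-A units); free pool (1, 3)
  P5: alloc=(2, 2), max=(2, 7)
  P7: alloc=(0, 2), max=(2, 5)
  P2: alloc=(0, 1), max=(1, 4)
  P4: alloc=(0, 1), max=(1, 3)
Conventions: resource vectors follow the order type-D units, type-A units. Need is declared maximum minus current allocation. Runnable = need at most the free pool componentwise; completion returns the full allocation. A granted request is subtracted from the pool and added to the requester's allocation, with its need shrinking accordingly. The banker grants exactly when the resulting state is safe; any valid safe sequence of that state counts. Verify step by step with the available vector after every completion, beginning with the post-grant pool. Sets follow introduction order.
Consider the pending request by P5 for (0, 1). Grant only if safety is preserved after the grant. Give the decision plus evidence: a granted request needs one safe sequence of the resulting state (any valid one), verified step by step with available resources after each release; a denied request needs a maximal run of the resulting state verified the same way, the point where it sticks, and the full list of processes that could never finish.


GRANT: granting preserves safety; a valid post-grant sequence is P4, P2, P5, P7.
Key observation: granting shrinks the pool to (1, 2), yet P4 still fits and the chain goes through.
Step-by-step check of the post-grant state:
  pool = (1, 2)
  run P4 (needs (1, 2), free (1, 2)); after release of (0, 1) the pool is (1, 3)
  run P2 (needs (1, 3), free (1, 3)); after release of (0, 1) the pool is (1, 4)
  run P5 (needs (0, 4), free (1, 4)); after release of (2, 3) the pool is (3, 7)
  run P7 (needs (2, 3), free (3, 7)); after release of (0, 2) the pool is (3, 9)


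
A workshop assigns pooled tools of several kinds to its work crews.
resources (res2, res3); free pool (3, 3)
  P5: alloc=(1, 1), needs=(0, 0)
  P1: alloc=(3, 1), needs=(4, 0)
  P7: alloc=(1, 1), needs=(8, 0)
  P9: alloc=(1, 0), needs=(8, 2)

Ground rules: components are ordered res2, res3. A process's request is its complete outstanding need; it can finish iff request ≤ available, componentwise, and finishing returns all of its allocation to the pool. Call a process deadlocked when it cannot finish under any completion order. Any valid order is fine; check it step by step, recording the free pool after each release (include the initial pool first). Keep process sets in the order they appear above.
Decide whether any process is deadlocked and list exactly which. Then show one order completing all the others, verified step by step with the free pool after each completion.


Deadlocked: P7 and P9.
Key observation: res2 is the bottleneck — with P5, P1 done the pool holds (7, 5), short of every remaining need.
A valid finishing order for the others: P5, P1. Walking it through:
  pool = (3, 3)
  run P5 (needs (0, 0), free (3, 3)); after release of (1, 1) the pool is (4, 4)
  run P1 (needs (4, 0), free (4, 4)); after release of (3, 1) the pool is (7, 5)
The blocked processes can never fit:
  P7 still needs (8, 0) but only (7, 5) is free — short on res2
  P9 still needs (8, 2) but only (7, 5) is free — short on res2


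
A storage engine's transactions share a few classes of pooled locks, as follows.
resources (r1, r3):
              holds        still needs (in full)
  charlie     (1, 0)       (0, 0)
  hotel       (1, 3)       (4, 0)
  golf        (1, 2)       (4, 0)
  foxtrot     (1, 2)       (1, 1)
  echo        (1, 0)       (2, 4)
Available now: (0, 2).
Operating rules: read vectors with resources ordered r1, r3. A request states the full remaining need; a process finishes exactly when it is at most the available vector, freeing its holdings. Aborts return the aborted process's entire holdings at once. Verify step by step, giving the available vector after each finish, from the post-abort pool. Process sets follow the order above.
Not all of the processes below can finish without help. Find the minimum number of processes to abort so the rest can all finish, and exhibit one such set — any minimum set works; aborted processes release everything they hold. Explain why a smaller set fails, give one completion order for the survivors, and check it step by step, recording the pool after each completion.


The answer: abort golf.
Key observation: aborting golf returns (1, 2), and hotel — hopeless before — runs at step 4 with the returned capacity in the pool.
No smaller set exists: with zero aborts the deadlock remains.
One survivor order: charlie, echo, foxtrot, hotel. Walking it through (post-abort pool first):
  pool = (1, 4)
  charlie: need (0, 0) fits (1, 4); releases (1, 0), pool now (2, 4)
  echo: need (2, 4) fits (2, 4); releases (1, 0), pool now (3, 4)
  foxtrot: need (1, 1) fits (3, 4); releases (1, 2), pool now (4, 6)
  hotel: need (4, 0) fits (4, 6); releases (1, 3), pool now (5, 9)


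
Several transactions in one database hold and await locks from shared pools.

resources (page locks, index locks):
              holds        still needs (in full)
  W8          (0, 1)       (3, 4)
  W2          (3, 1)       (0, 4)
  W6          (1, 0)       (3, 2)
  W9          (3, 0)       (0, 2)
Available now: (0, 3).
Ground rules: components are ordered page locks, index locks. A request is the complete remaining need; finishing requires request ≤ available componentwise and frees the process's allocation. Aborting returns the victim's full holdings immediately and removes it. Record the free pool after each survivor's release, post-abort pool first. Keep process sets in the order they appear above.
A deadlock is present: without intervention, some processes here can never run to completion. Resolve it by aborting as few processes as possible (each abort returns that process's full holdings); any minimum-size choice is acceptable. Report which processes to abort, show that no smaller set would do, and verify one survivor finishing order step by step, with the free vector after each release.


Minimum abort set: W8.
Key observation: W2 had no path to completion before; after the abort of W8 ((0, 1) returned), step 1 is where it fits.
No smaller set exists: with zero aborts the deadlock remains.
Survivors finish in the order: W2, W6, W9. Check, step by step (pool after the aborts first):
  pool = (0, 4)
  W2 needs (0, 4) <= (0, 4) -> finishes; pool += (3, 1) = (3, 5)
  W6 needs (3, 2) <= (3, 5) -> finishes; pool += (1, 0) = (4, 5)
  W9 needs (0, 2) <= (4, 5) -> finishes; pool += (3, 0) = (7, 5)


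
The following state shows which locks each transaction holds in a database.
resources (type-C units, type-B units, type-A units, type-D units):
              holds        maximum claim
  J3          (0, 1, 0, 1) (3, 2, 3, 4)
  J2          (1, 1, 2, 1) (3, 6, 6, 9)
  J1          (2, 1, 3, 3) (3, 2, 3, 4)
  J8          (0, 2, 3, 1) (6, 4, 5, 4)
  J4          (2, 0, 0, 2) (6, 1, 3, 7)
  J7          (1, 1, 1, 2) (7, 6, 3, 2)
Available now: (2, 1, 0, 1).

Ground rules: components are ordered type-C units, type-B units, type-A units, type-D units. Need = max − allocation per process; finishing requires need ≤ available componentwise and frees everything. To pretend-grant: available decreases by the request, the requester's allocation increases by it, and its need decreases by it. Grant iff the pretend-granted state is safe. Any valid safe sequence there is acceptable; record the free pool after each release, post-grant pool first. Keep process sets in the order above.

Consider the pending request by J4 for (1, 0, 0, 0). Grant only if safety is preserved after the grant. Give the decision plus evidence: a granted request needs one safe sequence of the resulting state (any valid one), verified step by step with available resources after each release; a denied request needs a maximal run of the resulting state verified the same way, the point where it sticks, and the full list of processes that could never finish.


GRANT: granting preserves safety; a valid post-grant sequence is J1, J3, J4, J8, J2, J7.
Key observation: granting shrinks the pool to (1, 1, 0, 1), yet J1 still fits and the chain goes through.
Check on the post-grant state, step by step:
  pool = (1, 1, 0, 1)
  J1: need (1, 1, 0, 1) fits (1, 1, 0, 1); releases (2, 1, 3, 3), pool now (3, 2, 3, 4)
  J3: need (3, 1, 3, 3) fits (3, 2, 3, 4); releases (0, 1, 0, 1), pool now (3, 3, 3, 5)
  J4: need (3, 1, 3, 5) fits (3, 3, 3, 5); releases (3, 0, 0, 2), pool now (6, 3, 3, 7)
  J8: need (6, 2, 2, 3) fits (6, 3, 3, 7); releases (0, 2, 3, 1), pool now (6, 5, 6, 8)
  J2: need (2, 5, 4, 8) fits (6, 5, 6, 8); releases (1, 1, 2, 1), pool now (7, 6, 8, 9)
  J7: need (6, 5, 2, 0) fits (7, 6, 8, 9); releases (1, 1, 1, 2), pool now (8, 7, 9, 11)


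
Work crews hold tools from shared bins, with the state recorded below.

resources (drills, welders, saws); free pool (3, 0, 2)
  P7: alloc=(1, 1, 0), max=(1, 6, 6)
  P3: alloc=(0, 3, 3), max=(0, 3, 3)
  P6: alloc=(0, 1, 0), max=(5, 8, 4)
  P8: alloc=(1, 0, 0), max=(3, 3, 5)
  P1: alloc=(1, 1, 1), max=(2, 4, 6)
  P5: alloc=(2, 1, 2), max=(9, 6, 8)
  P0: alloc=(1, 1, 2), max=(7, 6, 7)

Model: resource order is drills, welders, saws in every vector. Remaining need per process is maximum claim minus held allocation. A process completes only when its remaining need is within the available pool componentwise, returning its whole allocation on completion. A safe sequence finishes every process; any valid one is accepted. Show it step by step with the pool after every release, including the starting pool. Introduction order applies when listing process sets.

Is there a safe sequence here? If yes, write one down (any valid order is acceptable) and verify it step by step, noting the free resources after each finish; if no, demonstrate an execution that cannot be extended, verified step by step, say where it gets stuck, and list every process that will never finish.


UNSAFE.
Key observation: once P3, P8, P1 finish, the pool peaks at (5, 4, 6) — and every remaining process still needs more welders than that.
A maximal execution: P3, P8, P1 — then nothing else fits. Verifying each step:
  pool = (3, 0, 2)
  P3: need (0, 0, 0) fits (3, 0, 2); releases (0, 3, 3), pool now (3, 3, 5)
  P8: need (2, 3, 5) fits (3, 3, 5); releases (1, 0, 0), pool now (4, 3, 5)
  P1: need (1, 3, 5) fits (4, 3, 5); releases (1, 1, 1), pool now (5, 4, 6)
  P7 still needs (0, 5, 6) but only (5, 4, 6) is free — short on welders
  P6 still needs (5, 7, 4) but only (5, 4, 6) is free — short on welders
  P5 still needs (7, 5, 6) but only (5, 4, 6) is free — short on drills and welders
  P0 still needs (6, 5, 5) but only (5, 4, 6) is free — short on drills and welders
Permanently blocked: P7, P6, P5 and P0.


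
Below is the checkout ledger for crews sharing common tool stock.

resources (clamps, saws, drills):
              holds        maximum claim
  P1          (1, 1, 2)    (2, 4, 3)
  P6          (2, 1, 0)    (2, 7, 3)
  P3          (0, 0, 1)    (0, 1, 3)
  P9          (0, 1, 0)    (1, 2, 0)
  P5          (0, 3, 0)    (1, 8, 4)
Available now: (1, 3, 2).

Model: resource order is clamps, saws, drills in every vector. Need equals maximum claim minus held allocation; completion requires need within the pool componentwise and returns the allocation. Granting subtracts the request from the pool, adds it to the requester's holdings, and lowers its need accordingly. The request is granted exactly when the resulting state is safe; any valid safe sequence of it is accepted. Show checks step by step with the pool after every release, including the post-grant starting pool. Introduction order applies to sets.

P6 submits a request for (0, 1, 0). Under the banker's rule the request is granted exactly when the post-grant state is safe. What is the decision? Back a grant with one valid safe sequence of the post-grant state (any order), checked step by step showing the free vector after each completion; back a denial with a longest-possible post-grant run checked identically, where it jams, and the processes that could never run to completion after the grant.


DENY: after the grant no complete ordering would exist.
Key observation: saws is the bottleneck — with P9, P1, P3 done the pool holds (2, 4, 5), short of every remaining need.
Pretend the grant happened; the run P9, P1, P3 goes as far as possible. Walking it through:
  pool = (1, 2, 2)
  P9: need (1, 1, 0) fits (1, 2, 2); releases (0, 1, 0), pool now (1, 3, 2)
  P1: need (1, 3, 1) fits (1, 3, 2); releases (1, 1, 2), pool now (2, 4, 4)
  P3: need (0, 1, 2) fits (2, 4, 4); releases (0, 0, 1), pool now (2, 4, 5)
  P6 cannot run: need (0, 5, 3) vs free (2, 4, 5) (insufficient saws)
  P5 cannot run: need (1, 5, 4) vs free (2, 4, 5) (insufficient saws)
Post-grant, the permanently blocked set is P6 and P5.


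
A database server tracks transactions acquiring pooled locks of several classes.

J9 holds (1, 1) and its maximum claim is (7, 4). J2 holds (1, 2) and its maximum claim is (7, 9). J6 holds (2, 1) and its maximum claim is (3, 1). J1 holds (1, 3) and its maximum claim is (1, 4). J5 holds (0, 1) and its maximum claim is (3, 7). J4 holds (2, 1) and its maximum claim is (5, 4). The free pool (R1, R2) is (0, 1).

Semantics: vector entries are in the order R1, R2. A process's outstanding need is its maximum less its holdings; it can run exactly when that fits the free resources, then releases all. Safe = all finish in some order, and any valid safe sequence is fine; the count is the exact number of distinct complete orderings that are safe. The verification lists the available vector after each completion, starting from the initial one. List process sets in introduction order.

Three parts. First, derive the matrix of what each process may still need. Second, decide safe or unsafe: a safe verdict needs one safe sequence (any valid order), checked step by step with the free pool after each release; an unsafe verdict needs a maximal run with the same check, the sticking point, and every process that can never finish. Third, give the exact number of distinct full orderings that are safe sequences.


(1) Remaining need (order R1, R2):
  J9: (6, 3)
  J2: (6, 7)
  J6: (1, 0)
  J1: (0, 1)
  J5: (3, 6)
  J4: (3, 3)
(2) UNSAFE — no complete ordering exists.
Key observation: the wall is R1: completing J1, J6, J4, J5 brings the pool only to (5, 7), and all the rest need more.
The run J1, J6, J4, J5 cannot be extended any further. Verifying each step:
  pool = (0, 1)
  J1: need (0, 1) fits (0, 1); releases (1, 3), pool now (1, 4)
  J6: need (1, 0) fits (1, 4); releases (2, 1), pool now (3, 5)
  J4: need (3, 3) fits (3, 5); releases (2, 1), pool now (5, 6)
  J5: need (3, 6) fits (5, 6); releases (0, 1), pool now (5, 7)
  blocked: J9 wants (6, 3), pool (5, 7) — not enough R1
  blocked: J2 wants (6, 7), pool (5, 7) — not enough R1
Permanently blocked: J9 and J2.
(3) The exact count: 0 of the possible complete orderings are safe sequences.


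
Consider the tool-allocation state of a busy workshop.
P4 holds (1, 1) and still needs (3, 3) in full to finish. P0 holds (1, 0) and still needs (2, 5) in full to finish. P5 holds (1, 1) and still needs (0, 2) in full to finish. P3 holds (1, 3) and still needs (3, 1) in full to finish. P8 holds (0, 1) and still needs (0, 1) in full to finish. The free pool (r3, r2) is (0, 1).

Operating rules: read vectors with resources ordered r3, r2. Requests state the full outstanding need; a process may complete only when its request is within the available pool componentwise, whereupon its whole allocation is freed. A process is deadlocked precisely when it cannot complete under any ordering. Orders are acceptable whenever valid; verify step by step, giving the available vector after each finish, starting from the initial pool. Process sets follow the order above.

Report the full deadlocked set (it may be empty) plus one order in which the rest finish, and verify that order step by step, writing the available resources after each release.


Deadlocked: P4, P0 and P3.
Key observation: P8, P5 can finish, but then (1, 3) is all there is, and the blocked group's r3 demands exceed it.
A valid finishing order for the others: P8, P5. Check, step by step:
  pool = (0, 1)
  run P8 (needs (0, 1), free (0, 1)); after release of (0, 1) the pool is (0, 2)
  run P5 (needs (0, 2), free (0, 2)); after release of (1, 1) the pool is (1, 3)
The blocked processes can never fit:
  blocked: P4 wants (3, 3), pool (1, 3) — not enough r3
  blocked: P0 wants (2, 5), pool (1, 3) — not enough r3 and r2
  blocked: P3 wants (3, 1), pool (1, 3) — not enough r3


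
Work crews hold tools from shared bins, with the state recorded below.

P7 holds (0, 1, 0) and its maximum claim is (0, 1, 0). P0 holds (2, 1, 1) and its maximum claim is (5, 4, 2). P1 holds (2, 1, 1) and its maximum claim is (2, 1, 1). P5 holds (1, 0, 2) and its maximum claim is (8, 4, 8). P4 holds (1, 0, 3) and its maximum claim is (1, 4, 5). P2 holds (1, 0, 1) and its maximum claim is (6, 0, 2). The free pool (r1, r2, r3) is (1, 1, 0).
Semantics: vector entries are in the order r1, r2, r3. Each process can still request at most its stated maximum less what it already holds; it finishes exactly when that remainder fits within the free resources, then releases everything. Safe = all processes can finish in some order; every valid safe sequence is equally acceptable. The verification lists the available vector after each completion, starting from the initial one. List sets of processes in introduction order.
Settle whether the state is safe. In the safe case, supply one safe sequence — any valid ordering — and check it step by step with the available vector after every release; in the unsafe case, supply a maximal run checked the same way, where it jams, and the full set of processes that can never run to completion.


SAFE. One safe sequence: P1, P7, P0, P2, P4, P5.
Key observation: at P0 the run first touches a limit — (3, 3, 1) against (3, 3, 1), exact on a resource it actually requests.
Check, step by step:
  pool = (1, 1, 0)
  P1 needs (0, 0, 0) <= (1, 1, 0) -> finishes; pool += (2, 1, 1) = (3, 2, 1)
  P7 needs (0, 0, 0) <= (3, 2, 1) -> finishes; pool += (0, 1, 0) = (3, 3, 1)
  P0 needs (3, 3, 1) <= (3, 3, 1) -> finishes; pool += (2, 1, 1) = (5, 4, 2)
  P2 needs (5, 0, 1) <= (5, 4, 2) -> finishes; pool += (1, 0, 1) = (6, 4, 3)
  P4 needs (0, 4, 2) <= (6, 4, 3) -> finishes; pool += (1, 0, 3) = (7, 4, 6)
  P5 needs (7, 4, 6) <= (7, 4, 6) -> finishes; pool += (1, 0, 2) = (8, 4, 8)
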